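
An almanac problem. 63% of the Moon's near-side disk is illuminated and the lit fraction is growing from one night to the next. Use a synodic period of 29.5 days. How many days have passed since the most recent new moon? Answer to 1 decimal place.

8.6 days

cos θ = 1 − 2f = -0.260, giving a principal value of 105.1°.
The Moon is waxing (0°–180°), so θ = 105.1° directly.
Age = 29.5 × 105.1°/360° ≈ 8.61 days.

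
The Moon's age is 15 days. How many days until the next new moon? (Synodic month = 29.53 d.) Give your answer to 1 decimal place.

14.5 days

One full lunation from the last new moon is 29.53 d; remaining = 29.53 − 15 = 14.530 d.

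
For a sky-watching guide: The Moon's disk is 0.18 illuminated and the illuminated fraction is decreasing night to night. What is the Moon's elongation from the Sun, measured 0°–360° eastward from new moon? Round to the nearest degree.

310°

cos θ = 1 − 2f = 0.640, giving a principal value of 50.2°.
Since the Moon is past full (waning), take the reflex angle: θ = 360° − 50.2° = 309.8°.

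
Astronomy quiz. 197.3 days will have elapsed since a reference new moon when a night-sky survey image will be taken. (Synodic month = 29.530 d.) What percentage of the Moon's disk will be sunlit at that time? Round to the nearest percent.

71%

197.3/29.530 = 6.681 lunations, so 6 complete cycles and 20.12 d into the next.
Elongation θ = 360° × 20.12/29.530 ≈ 245.3°.
Illuminated fraction = (1 − cos 245.3°)/2 = (1 − (-0.418))/2 ≈ 0.709, so 71%.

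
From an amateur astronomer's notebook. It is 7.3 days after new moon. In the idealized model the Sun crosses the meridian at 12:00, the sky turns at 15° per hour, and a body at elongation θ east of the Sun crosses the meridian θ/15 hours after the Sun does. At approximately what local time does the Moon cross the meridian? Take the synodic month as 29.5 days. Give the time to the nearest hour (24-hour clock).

18:00

Phase angle: θ = 360°·(7.3 d)/(29.5 d) = 89.1°.
The Moon trails the Sun by θ/15 = 89.1/15 ≈ 5.94 hours.
12:00 + 5.94 h ≈ 17:56 → 18:00 to the nearest hour.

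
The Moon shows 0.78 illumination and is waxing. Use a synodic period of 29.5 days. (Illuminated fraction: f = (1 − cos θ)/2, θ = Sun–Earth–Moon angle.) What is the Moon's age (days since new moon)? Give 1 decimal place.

10.2 days

From f = (1 − cos θ)/2: cos θ = 1 − 2×0.78 = -0.560; arccos → 124.1°.
Before full moon the principal value applies: θ = 124.1°.
Age = 29.5 × 124.1°/360° ≈ 10.17 days.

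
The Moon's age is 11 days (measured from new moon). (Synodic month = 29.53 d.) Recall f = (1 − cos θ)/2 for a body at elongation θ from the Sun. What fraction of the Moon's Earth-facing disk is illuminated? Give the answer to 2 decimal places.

0.85

Elongation θ = 360° × 11/29.53 ≈ 134.1°.
Illuminated fraction = (1 − cos 134.1°)/2 = (1 − (-0.696))/2 ≈ 0.848.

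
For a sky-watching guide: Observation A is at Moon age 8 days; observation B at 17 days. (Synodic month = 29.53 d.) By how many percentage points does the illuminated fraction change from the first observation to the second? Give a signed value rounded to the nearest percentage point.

+38 pp

First observation: θ = 360°·8/29.53 = 97.5°, so f = 0.566.
Second observation: θ = 207.2°, f = 0.945.
Δf = 0.945 − 0.566 = +0.379, i.e. +38 pp.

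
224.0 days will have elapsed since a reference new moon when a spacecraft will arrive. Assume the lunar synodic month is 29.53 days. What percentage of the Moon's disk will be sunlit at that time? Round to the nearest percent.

93%

224.0/29.53 = 7.586 lunations, so 7 complete cycles and 17.29 d into the next.
The Moon has covered 17.29/29.53 of its cycle, so θ ≈ 360° × 17.29/29.53 = 210.8°.
cos 210.8° = (-0.859), so f = (1 − (-0.859))/2 = 0.930, so 93%.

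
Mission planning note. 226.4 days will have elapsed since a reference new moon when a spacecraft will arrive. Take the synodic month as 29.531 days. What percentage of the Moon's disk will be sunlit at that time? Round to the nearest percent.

226.4/29.531 = 7.667 lunations, so 7 complete cycles and 19.68 d into the next.
Elongation θ = 360° × 19.68/29.531 ≈ 239.9°.
Illuminated fraction = (1 − cos 239.9°)/2 = (1 − (-0.501))/2 ≈ 0.750, so 75%.

75%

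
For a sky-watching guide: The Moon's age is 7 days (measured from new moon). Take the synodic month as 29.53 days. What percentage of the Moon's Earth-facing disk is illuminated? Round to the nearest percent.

46%

Phase angle: θ = 360°·(7 d)/(29.53 d) = 85.3°.
Illuminated fraction = (1 − cos 85.3°)/2 = (1 − 0.081)/2 ≈ 0.459, so 46%.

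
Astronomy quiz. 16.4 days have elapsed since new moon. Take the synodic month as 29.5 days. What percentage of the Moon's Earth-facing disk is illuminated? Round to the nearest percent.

Phase angle: θ = 360°·(16.4 d)/(29.5 d) = 200.1°.
With cos θ = (-0.939), the lit fraction is (1 − (-0.939))/2 ≈ 0.969, so 97%.

97%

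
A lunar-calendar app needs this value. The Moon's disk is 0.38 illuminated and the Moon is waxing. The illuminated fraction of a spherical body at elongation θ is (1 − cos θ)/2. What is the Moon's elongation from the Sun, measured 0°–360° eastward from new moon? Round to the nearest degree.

From f = (1 − cos θ)/2: cos θ = 1 − 2×0.38 = 0.240; arccos → 76.1°.
The Moon is waxing (0°–180°), so θ = 76.1° directly.

76°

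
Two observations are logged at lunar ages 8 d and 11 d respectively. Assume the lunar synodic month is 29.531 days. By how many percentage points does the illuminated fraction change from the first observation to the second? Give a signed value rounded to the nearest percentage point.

θ₁ = 360° × 8/29.531 = 97.5°, f₁ = (1 − cos θ₁)/2 = 0.565.
θ₂ = 360° × 11/29.531 = 134.1°, f₂ = (1 − cos θ₂)/2 = 0.848.
Change = f₂ − f₁ = +0.282 → +28 percentage points.

+28 percentage points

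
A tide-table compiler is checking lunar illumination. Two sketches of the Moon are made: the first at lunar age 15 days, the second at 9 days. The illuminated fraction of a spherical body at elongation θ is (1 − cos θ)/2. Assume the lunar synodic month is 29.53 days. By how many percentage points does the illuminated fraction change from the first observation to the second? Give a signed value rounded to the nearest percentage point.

-33 pp

First observation: θ = 360°·15/29.53 = 182.9°, so f = 0.999.
Second observation: θ = 109.7°, f = 0.669.
Δf = 0.669 − 0.999 = -0.331, i.e. -33 pp.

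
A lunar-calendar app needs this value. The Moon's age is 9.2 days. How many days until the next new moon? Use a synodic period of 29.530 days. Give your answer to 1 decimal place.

The next new moon completes the synodic month: 29.530 − 9.2 = 20.330 days.

20.3 days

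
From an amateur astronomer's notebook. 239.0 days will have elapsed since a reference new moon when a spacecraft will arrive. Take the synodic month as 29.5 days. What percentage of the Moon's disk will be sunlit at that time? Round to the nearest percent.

Reduce mod P: 239.0 − 8×29.5 = 3.00 d into the current lunation.
Elongation θ = 360° × 3.00/29.5 ≈ 36.6°.
cos 36.6° = 0.803, so f = (1 − 0.803)/2 = 0.099, so 10%.

10%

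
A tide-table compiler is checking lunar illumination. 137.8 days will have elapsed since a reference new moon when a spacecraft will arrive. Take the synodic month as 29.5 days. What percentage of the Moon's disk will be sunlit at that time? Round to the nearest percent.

74%

137.8/29.5 = 4.671 lunations, so 4 complete cycles and 19.80 d into the next.
The Moon has covered 19.80/29.5 of its cycle, so θ ≈ 360° × 19.80/29.5 = 241.6°.
With cos θ = (-0.475), the lit fraction is (1 − (-0.475))/2 ≈ 0.738, so 74%.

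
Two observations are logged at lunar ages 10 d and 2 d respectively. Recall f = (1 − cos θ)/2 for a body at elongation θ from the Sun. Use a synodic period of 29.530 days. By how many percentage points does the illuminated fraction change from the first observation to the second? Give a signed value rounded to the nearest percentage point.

θ₁ = 360° × 10/29.530 = 121.9°, f₁ = (1 − cos θ₁)/2 = 0.764.
θ₂ = 360° × 2/29.530 = 24.4°, f₂ = (1 − cos θ₂)/2 = 0.045.
Change = f₂ − f₁ = -0.720 → -72 percentage points.

-72 pp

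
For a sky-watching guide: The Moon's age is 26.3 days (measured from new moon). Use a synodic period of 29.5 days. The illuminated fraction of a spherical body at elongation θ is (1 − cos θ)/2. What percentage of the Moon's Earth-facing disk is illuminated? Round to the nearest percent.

11%

Elongation θ = 360° × 26.3/29.5 ≈ 320.9°.
cos 320.9° = 0.777, so f = (1 − 0.777)/2 = 0.112, so 11%.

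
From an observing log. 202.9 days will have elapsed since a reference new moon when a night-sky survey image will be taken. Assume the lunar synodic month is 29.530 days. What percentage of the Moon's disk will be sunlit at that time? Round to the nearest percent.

16%

202.9/29.530 = 6.871 lunations, so 6 complete cycles and 25.72 d into the next.
Phase angle: θ = 360°·(25.72 d)/(29.530 d) = 313.6°.
cos 313.6° = 0.689, so f = (1 − 0.689)/2 = 0.155, so 16%.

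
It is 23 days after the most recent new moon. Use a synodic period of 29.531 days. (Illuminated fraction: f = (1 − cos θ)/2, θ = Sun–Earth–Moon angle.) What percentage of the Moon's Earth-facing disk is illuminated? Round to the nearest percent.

The Moon has covered 23/29.531 of its cycle, so θ ≈ 360° × 23/29.531 = 280.4°.
Illuminated fraction = (1 − cos 280.4°)/2 = (1 − 0.180)/2 ≈ 0.410, so 41%.

41%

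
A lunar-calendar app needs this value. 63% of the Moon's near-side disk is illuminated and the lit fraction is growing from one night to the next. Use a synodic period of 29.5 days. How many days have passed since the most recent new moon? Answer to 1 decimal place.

8.6 days

cos θ = 1 − 2f = -0.260, giving a principal value of 105.1°.
Waxing ⇒ before full, so θ = 105.1°.
Age = 29.5 × 105.1°/360° ≈ 8.61 days.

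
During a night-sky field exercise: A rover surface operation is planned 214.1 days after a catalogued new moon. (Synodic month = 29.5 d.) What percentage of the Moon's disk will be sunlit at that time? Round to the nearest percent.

214.1 d spans 7 complete synodic months (7 × 29.5 = 206.50 d) plus 7.60 d.
Elongation θ = 360° × 7.60/29.5 ≈ 92.7°.
With cos θ = (-0.048), the lit fraction is (1 − (-0.048))/2 ≈ 0.524, so 52%.

52%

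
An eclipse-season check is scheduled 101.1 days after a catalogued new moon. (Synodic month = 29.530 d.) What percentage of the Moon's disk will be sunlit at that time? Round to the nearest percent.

94%

101.1 d spans 3 complete synodic months (3 × 29.530 = 88.59 d) plus 12.51 d.
The Moon has covered 12.51/29.530 of its cycle, so θ ≈ 360° × 12.51/29.530 = 152.5°.
Illuminated fraction = (1 − cos 152.5°)/2 = (1 − (-0.887))/2 ≈ 0.944, so 94%.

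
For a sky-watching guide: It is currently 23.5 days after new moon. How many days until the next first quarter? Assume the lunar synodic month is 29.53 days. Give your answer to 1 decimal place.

First quarter occurs at elongation 90°, i.e. at age 29.53 × 90/360 = 7.383 d.
Already past this cycle's first quarter; the next is at 7.383 + 29.53 = 36.913 d, so 36.913 − 23.5 = 13.413 days.

13.4 days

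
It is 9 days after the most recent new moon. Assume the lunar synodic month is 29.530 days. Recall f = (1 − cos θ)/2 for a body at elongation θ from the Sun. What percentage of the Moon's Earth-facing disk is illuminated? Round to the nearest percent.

67%

Elongation θ = 360° × 9/29.530 ≈ 109.7°.
cos 109.7° = (-0.337), so f = (1 − (-0.337))/2 = 0.669, so 67%.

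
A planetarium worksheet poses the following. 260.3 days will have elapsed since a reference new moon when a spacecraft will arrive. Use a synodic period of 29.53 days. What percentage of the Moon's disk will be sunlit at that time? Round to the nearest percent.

260.3 d spans 8 complete synodic months (8 × 29.53 = 236.24 d) plus 24.06 d.
Phase angle: θ = 360°·(24.06 d)/(29.53 d) = 293.3°.
With cos θ = 0.396, the lit fraction is (1 − 0.396)/2 ≈ 0.302, so 30%.

30%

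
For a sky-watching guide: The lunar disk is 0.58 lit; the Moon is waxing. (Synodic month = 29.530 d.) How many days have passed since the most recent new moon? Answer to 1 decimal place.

Invert f = (1 − cos θ)/2 to get cos θ = 1 − 2(0.58) = -0.160, hence θ₀ = arccos -0.160 = 99.2°.
Before full moon the principal value applies: θ = 99.2°.
That fraction of the synodic month is 99.2/360 × 29.530 d ≈ 8.14 d.

8.1 days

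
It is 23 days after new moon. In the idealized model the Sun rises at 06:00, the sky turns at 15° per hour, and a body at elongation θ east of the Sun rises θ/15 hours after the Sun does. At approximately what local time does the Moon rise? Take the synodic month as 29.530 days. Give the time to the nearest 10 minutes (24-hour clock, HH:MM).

00:40

Elongation θ = 360° × 23/29.530 ≈ 280.4°.
At 15° of sky rotation per hour, 280.4° corresponds to a 18.69 h lag.
06:00 + 18.693 h ≈ 00:42 → 00:40 to the nearest ten minutes.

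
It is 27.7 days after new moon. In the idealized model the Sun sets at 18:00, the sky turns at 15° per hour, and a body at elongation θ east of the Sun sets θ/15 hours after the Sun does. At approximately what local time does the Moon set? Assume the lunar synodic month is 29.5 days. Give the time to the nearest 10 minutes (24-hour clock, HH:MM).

Phase angle: θ = 360°·(27.7 d)/(29.5 d) = 338.0°.
Delay after the Sun = 338.0° / (15°/h) ≈ 22.54 h.
18:00 + 22.536 h ≈ 16:32 → 16:30 to the nearest ten minutes.

16:30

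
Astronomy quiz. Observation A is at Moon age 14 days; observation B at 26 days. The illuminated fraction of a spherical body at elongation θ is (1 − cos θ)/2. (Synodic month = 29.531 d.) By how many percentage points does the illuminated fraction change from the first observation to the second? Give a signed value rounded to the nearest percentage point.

-86 pp

First observation: θ = 360°·14/29.531 = 170.7°, so f = 0.993.
Second observation: θ = 317.0°, f = 0.135.
Δf = 0.135 − 0.993 = -0.859, i.e. -86 pp.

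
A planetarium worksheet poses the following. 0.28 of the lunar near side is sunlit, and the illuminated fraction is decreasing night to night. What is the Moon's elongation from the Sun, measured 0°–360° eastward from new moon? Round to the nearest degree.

296°

cos θ = 1 − 2f = 0.440, giving a principal value of 63.9°.
A waning Moon lies in 180°–360°, so θ = 360° − 63.9° = 296.1°.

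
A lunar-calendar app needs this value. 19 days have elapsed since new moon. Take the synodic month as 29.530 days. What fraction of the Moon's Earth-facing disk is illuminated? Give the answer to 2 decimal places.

0.81

Elongation θ = 360° × 19/29.530 ≈ 231.6°.
With cos θ = (-0.621), the lit fraction is (1 − (-0.621))/2 ≈ 0.810.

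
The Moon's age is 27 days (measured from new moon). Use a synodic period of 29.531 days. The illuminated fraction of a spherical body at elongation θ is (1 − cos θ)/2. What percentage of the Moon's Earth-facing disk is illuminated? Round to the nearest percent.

7%

The Moon has covered 27/29.531 of its cycle, so θ ≈ 360° × 27/29.531 = 329.1°.
Illuminated fraction = (1 − cos 329.1°)/2 = (1 − 0.858)/2 ≈ 0.071, so 7%.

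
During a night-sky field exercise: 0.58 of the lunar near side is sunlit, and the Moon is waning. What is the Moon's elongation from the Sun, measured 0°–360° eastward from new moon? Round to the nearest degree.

261°

From f = (1 − cos θ)/2: cos θ = 1 − 2×0.58 = -0.160; arccos → 99.2°.
A waning Moon lies in 180°–360°, so θ = 360° − 99.2° = 260.8°.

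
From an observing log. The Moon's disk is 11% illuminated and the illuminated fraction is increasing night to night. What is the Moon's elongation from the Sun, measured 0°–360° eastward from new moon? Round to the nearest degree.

Invert f = (1 − cos θ)/2 to get cos θ = 1 − 2(0.11) = 0.780, hence θ₀ = arccos 0.780 = 38.7°.
Waxing ⇒ before full, so θ = 38.7°.

39°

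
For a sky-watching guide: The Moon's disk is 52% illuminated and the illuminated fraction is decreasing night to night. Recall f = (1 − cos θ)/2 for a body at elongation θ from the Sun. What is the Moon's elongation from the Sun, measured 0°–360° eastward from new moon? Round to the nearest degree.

268°

Invert f = (1 − cos θ)/2 to get cos θ = 1 − 2(0.52) = -0.040, hence θ₀ = arccos -0.040 = 92.3°.
A waning Moon lies in 180°–360°, so θ = 360° − 92.3° = 267.7°.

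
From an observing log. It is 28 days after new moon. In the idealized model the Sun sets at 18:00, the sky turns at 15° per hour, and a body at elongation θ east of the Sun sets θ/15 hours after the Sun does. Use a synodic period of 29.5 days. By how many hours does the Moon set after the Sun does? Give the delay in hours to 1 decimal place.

22.8 h

Phase angle: θ = 360°·(28 d)/(29.5 d) = 341.7°.
The Moon trails the Sun by θ/15 = 341.7/15 ≈ 22.78 hours.
So the Moon sets 22.78 h after the Sun.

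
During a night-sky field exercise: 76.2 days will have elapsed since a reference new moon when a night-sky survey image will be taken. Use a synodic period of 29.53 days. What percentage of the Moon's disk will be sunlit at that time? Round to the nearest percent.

94%

76.2 d spans 2 complete synodic months (2 × 29.53 = 59.06 d) plus 17.14 d.
Elongation θ = 360° × 17.14/29.53 ≈ 209.0°.
cos 209.0° = (-0.875), so f = (1 − (-0.875))/2 = 0.938, so 94%.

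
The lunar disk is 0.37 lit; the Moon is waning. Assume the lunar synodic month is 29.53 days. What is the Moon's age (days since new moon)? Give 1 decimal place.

cos θ = 1 − 2f = 0.260, giving a principal value of 74.9°.
Waning ⇒ past full, so θ = 360° − 74.9° = 285.1°.
At 360°/29.53 d per day, 285.1° corresponds to 23.38 days.

23.4 days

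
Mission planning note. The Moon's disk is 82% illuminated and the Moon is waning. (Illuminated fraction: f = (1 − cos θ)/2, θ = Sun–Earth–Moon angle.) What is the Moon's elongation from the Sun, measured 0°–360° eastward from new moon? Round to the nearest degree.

From f = (1 − cos θ)/2: cos θ = 1 − 2×0.82 = -0.640; arccos → 129.8°.
Since the Moon is past full (waning), take the reflex angle: θ = 360° − 129.8° = 230.2°.

230°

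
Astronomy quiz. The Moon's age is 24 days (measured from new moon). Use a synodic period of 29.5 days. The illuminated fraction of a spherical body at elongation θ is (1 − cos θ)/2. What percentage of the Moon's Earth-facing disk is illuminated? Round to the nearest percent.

The Moon has covered 24/29.5 of its cycle, so θ ≈ 360° × 24/29.5 = 292.9°.
cos 292.9° = 0.389, so f = (1 − 0.389)/2 = 0.306, so 31%.

31%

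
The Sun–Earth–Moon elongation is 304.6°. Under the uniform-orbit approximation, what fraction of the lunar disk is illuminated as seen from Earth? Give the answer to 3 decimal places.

Half-versine of 304.6°: (1 − 0.568)/2 = 0.216.

0.216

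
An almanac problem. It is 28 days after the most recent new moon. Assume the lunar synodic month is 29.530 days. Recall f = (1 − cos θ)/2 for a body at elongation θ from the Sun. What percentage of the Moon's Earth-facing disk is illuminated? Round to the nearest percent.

3%

Elongation θ = 360° × 28/29.530 ≈ 341.3°.
With cos θ = 0.947, the lit fraction is (1 − 0.947)/2 ≈ 0.026, so 3%.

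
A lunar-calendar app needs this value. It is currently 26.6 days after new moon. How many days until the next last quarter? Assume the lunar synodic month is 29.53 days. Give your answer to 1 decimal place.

25.1 days

Last quarter occurs at elongation 270°, i.e. at age 29.53 × 270/360 = 22.148 d.
This lunation's last quarter (22.148 d) has passed, so add one period: 51.678 − 26.6 = 25.078 days.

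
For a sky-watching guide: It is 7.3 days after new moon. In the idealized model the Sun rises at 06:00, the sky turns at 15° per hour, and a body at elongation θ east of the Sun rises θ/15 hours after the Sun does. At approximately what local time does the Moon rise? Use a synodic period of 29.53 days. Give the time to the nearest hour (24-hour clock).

12:00

Phase angle: θ = 360°·(7.3 d)/(29.53 d) = 89.0°.
The Moon trails the Sun by θ/15 = 89.0/15 ≈ 5.93 hours.
06:00 + 5.93 h ≈ 11:56 → 12:00 to the nearest hour.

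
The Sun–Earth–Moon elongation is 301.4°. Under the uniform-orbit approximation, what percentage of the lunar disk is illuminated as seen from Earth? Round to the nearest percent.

f = (1 − cos 301.4°)/2 = (1 − 0.521)/2 ≈ 0.239, i.e. 24%.

24%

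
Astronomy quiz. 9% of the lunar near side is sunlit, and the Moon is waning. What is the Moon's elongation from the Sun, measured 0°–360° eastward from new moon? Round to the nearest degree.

325°

From f = (1 − cos θ)/2: cos θ = 1 − 2×0.09 = 0.820; arccos → 34.9°.
A waning Moon lies in 180°–360°, so θ = 360° − 34.9° = 325.1°.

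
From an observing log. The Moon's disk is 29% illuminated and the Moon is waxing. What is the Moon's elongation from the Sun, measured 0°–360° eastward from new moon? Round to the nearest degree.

Invert f = (1 − cos θ)/2 to get cos θ = 1 − 2(0.29) = 0.420, hence θ₀ = arccos 0.420 = 65.2°.
The Moon is waxing (0°–180°), so θ = 65.2° directly.

65°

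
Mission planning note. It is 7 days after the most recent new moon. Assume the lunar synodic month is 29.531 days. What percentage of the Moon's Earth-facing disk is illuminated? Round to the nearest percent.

Elongation θ = 360° × 7/29.531 ≈ 85.3°.
With cos θ = 0.081, the lit fraction is (1 − 0.081)/2 ≈ 0.459, so 46%.

46%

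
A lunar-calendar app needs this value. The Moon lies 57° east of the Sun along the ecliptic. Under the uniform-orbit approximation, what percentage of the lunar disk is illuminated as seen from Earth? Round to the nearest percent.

23%

cos 57° = 0.545, so f = (1 − 0.545)/2 = 0.228, i.e. 23%.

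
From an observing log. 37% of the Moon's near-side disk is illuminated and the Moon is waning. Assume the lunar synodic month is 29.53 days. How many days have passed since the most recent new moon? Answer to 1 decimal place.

23.4 days

Invert f = (1 − cos θ)/2 to get cos θ = 1 − 2(0.37) = 0.260, hence θ₀ = arccos 0.260 = 74.9°.
Waning ⇒ past full, so θ = 360° − 74.9° = 285.1°.
Age = 29.53 × 285.1°/360° ≈ 23.38 days.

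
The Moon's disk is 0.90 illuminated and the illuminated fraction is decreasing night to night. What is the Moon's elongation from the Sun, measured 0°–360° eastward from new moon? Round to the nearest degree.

cos θ = 1 − 2f = -0.800, giving a principal value of 143.1°.
Waning ⇒ past full, so θ = 360° − 143.1° = 216.9°.

217°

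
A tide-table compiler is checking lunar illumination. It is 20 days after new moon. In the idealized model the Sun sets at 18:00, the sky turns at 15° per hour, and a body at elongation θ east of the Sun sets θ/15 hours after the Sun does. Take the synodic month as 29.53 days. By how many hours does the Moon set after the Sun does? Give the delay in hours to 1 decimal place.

16.3 h

The Moon has covered 20/29.53 of its cycle, so θ ≈ 360° × 20/29.53 = 243.8°.
The Moon trails the Sun by θ/15 = 243.8/15 ≈ 16.25 hours.
So the Moon sets 16.25 h after the Sun.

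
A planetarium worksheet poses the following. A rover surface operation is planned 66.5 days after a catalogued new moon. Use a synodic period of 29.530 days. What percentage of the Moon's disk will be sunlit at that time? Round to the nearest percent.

51%

66.5 d spans 2 complete synodic months (2 × 29.530 = 59.06 d) plus 7.44 d.
The Moon has covered 7.44/29.530 of its cycle, so θ ≈ 360° × 7.44/29.530 = 90.7°.
Illuminated fraction = (1 − cos 90.7°)/2 = (1 − (-0.012))/2 ≈ 0.506, so 51%.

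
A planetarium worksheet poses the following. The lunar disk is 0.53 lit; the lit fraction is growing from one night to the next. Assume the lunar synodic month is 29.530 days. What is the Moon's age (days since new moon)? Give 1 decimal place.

7.7 days

From f = (1 − cos θ)/2: cos θ = 1 − 2×0.53 = -0.060; arccos → 93.4°.
Waxing ⇒ before full, so θ = 93.4°.
At 360°/29.530 d per day, 93.4° corresponds to 7.66 days.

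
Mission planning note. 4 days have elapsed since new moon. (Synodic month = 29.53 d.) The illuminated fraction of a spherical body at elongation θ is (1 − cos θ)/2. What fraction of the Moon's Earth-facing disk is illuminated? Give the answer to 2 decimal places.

0.17

Elongation θ = 360° × 4/29.53 ≈ 48.8°.
With cos θ = 0.659, the lit fraction is (1 − 0.659)/2 ≈ 0.170.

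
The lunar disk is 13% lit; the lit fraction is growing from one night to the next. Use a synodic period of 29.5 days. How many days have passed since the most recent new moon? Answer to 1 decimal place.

Invert f = (1 − cos θ)/2 to get cos θ = 1 − 2(0.13) = 0.740, hence θ₀ = arccos 0.740 = 42.3°.
The Moon is waxing (0°–180°), so θ = 42.3° directly.
Age = 29.5 × 42.3°/360° ≈ 3.46 days.

3.5 days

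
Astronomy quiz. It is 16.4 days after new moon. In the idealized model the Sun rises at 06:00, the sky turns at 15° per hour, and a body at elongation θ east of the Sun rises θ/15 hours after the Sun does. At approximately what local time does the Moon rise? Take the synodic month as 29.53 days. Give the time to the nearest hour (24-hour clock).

19:00

The Moon has covered 16.4/29.53 of its cycle, so θ ≈ 360° × 16.4/29.53 = 199.9°.
Delay after the Sun = 199.9° / (15°/h) ≈ 13.33 h.
06:00 + 13.33 h ≈ 19:20 → 19:00 to the nearest hour.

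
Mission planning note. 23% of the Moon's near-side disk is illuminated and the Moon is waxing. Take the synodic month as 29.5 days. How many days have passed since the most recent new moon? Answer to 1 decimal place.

From f = (1 − cos θ)/2: cos θ = 1 − 2×0.23 = 0.540; arccos → 57.3°.
Waxing ⇒ before full, so θ = 57.3°.
Age = 29.5 × 57.3°/360° ≈ 4.70 days.

4.7 days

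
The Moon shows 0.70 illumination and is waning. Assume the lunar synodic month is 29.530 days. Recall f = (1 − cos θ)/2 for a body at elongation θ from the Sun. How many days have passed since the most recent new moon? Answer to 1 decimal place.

cos θ = 1 − 2f = -0.400, giving a principal value of 113.6°.
Since the Moon is past full (waning), take the reflex angle: θ = 360° − 113.6° = 246.4°.
That fraction of the synodic month is 246.4/360 × 29.530 d ≈ 20.21 d.

20.2 days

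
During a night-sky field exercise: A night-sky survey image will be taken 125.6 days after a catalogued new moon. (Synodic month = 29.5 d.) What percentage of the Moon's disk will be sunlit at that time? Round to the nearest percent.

52%

Reduce mod P: 125.6 − 4×29.5 = 7.60 d into the current lunation.
Phase angle: θ = 360°·(7.60 d)/(29.5 d) = 92.7°.
Illuminated fraction = (1 − cos 92.7°)/2 = (1 − (-0.048))/2 ≈ 0.524, so 52%.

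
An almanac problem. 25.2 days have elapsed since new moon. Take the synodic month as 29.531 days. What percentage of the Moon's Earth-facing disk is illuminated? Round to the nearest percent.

20%

The Moon has covered 25.2/29.531 of its cycle, so θ ≈ 360° × 25.2/29.531 = 307.2°.
With cos θ = 0.605, the lit fraction is (1 − 0.605)/2 ≈ 0.198, so 20%.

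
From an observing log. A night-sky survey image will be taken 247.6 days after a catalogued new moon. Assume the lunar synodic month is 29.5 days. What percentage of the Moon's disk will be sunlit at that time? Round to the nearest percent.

247.6 d spans 8 complete synodic months (8 × 29.5 = 236.00 d) plus 11.60 d.
Elongation θ = 360° × 11.60/29.5 ≈ 141.6°.
Illuminated fraction = (1 − cos 141.6°)/2 = (1 − (-0.783))/2 ≈ 0.892, so 89%.

89%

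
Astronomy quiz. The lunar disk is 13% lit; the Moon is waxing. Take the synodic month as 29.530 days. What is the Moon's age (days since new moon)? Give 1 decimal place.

From f = (1 − cos θ)/2: cos θ = 1 − 2×0.13 = 0.740; arccos → 42.3°.
The Moon is waxing (0°–180°), so θ = 42.3° directly.
Age = 29.530 × 42.3°/360° ≈ 3.47 days.

3.5 days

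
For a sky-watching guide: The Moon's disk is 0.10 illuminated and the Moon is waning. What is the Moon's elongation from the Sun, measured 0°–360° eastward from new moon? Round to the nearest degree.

323°

From f = (1 − cos θ)/2: cos θ = 1 − 2×0.10 = 0.800; arccos → 36.9°.
Waning ⇒ past full, so θ = 360° − 36.9° = 323.1°.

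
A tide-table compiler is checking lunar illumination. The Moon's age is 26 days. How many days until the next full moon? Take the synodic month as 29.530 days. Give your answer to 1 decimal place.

18.3 days

Full moon is 0.5 of the way through the cycle: age 0.5 × 29.530 = 14.765 d.
This lunation's full moon (14.765 d) has passed, so add one period: 44.295 − 26 = 18.295 days.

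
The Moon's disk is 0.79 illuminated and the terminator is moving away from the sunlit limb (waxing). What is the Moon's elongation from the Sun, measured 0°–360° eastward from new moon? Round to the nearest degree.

125°

Invert f = (1 − cos θ)/2 to get cos θ = 1 − 2(0.79) = -0.580, hence θ₀ = arccos -0.580 = 125.5°.
The Moon is waxing (0°–180°), so θ = 125.5° directly.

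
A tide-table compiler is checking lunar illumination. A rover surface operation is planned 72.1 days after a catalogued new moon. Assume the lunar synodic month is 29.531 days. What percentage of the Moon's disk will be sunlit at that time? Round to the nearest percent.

Reduce mod P: 72.1 − 2×29.531 = 13.04 d into the current lunation.
The Moon has covered 13.04/29.531 of its cycle, so θ ≈ 360° × 13.04/29.531 = 158.9°.
With cos θ = (-0.933), the lit fraction is (1 − (-0.933))/2 ≈ 0.967, so 97%.

97%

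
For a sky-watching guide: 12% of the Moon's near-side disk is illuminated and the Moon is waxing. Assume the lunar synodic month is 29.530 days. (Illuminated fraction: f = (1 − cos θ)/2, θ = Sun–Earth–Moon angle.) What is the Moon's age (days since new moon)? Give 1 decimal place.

3.3 days

Invert f = (1 − cos θ)/2 to get cos θ = 1 − 2(0.12) = 0.760, hence θ₀ = arccos 0.760 = 40.5°.
Waxing ⇒ before full, so θ = 40.5°.
Age = 29.530 × 40.5°/360° ≈ 3.33 days.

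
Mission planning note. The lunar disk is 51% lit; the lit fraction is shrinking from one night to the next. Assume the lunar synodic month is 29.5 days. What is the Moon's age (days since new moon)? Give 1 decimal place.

Invert f = (1 − cos θ)/2 to get cos θ = 1 − 2(0.51) = -0.020, hence θ₀ = arccos -0.020 = 91.1°.
Waning ⇒ past full, so θ = 360° − 91.1° = 268.9°.
That fraction of the synodic month is 268.9/360 × 29.5 d ≈ 22.03 d.

22.0 days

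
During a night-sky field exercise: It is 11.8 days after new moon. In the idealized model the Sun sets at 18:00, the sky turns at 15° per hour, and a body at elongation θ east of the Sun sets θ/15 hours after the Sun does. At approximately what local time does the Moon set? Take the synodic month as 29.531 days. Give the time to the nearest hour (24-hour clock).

04:00

Elongation θ = 360° × 11.8/29.531 ≈ 143.8°.
The Moon trails the Sun by θ/15 = 143.8/15 ≈ 9.59 hours.
18:00 + 9.59 h ≈ 03:35 → 04:00 to the nearest hour.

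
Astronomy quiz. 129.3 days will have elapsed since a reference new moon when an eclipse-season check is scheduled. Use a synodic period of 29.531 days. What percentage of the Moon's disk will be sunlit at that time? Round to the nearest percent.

Reduce mod P: 129.3 − 4×29.531 = 11.18 d into the current lunation.
Phase angle: θ = 360°·(11.18 d)/(29.531 d) = 136.2°.
With cos θ = (-0.722), the lit fraction is (1 − (-0.722))/2 ≈ 0.861, so 86%.

86%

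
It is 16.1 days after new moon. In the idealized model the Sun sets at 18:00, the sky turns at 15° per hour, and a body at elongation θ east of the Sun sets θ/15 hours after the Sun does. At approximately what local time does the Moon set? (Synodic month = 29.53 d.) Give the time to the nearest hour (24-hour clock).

07:00

Elongation θ = 360° × 16.1/29.53 ≈ 196.3°.
The Moon trails the Sun by θ/15 = 196.3/15 ≈ 13.08 hours.
18:00 + 13.08 h ≈ 07:05 → 07:00 to the nearest hour.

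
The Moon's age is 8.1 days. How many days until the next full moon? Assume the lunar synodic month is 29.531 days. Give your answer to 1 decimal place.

Full moon is 0.5 of the way through the cycle: age 0.5 × 29.531 = 14.765 d.
So 6.665 days remain (14.765 − 8.1).

6.7 days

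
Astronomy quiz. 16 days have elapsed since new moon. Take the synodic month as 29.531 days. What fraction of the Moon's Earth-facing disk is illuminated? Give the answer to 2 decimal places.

0.98

The Moon has covered 16/29.531 of its cycle, so θ ≈ 360° × 16/29.531 = 195.0°.
Illuminated fraction = (1 − cos 195.0°)/2 = (1 − (-0.966))/2 ≈ 0.983.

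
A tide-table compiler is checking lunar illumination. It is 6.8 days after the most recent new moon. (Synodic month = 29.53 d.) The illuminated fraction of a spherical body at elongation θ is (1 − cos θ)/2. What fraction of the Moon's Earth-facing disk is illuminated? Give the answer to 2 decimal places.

Elongation θ = 360° × 6.8/29.53 ≈ 82.9°.
With cos θ = 0.124, the lit fraction is (1 − 0.124)/2 ≈ 0.438.

0.44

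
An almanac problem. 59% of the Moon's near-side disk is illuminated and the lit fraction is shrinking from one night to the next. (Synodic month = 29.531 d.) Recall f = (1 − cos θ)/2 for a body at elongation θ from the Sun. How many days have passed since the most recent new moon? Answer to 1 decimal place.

From f = (1 − cos θ)/2: cos θ = 1 − 2×0.59 = -0.180; arccos → 100.4°.
Since the Moon is past full (waning), take the reflex angle: θ = 360° − 100.4° = 259.6°.
At 360°/29.531 d per day, 259.6° corresponds to 21.30 days.

21.3 days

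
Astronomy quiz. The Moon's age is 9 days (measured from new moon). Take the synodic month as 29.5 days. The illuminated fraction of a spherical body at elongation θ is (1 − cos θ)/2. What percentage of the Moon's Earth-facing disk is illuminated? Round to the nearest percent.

67%

Phase angle: θ = 360°·(9 d)/(29.5 d) = 109.8°.
With cos θ = (-0.339), the lit fraction is (1 − (-0.339))/2 ≈ 0.670, so 67%.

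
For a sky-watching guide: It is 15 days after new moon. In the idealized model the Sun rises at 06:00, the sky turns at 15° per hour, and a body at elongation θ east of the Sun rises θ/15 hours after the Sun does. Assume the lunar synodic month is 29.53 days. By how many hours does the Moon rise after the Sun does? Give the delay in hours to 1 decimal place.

12.2 h

Elongation θ = 360° × 15/29.53 ≈ 182.9°.
At 15° of sky rotation per hour, 182.9° corresponds to a 12.19 h lag.
So the Moon rises 12.19 h after the Sun.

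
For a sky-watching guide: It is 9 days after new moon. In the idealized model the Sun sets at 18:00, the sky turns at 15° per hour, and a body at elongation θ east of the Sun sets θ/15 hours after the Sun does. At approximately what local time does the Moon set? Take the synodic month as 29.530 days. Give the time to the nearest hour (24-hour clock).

01:00

Phase angle: θ = 360°·(9 d)/(29.530 d) = 109.7°.
At 15° of sky rotation per hour, 109.7° corresponds to a 7.31 h lag.
18:00 + 7.31 h ≈ 01:19 → 01:00 to the nearest hour.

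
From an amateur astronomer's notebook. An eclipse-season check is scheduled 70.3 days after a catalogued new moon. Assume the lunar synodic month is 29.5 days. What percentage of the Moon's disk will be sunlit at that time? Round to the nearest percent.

70.3/29.5 = 2.383 lunations, so 2 complete cycles and 11.30 d into the next.
Elongation θ = 360° × 11.30/29.5 ≈ 137.9°.
Illuminated fraction = (1 − cos 137.9°)/2 = (1 − (-0.742))/2 ≈ 0.871, so 87%.

87%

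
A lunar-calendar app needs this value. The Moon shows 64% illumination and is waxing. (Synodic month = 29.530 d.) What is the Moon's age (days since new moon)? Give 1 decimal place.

8.7 days

cos θ = 1 − 2f = -0.280, giving a principal value of 106.3°.
Waxing ⇒ before full, so θ = 106.3°.
Age = 29.530 × 106.3°/360° ≈ 8.72 days.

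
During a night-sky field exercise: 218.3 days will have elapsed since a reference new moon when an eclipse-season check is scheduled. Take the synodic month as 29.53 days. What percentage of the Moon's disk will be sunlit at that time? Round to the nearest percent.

Reduce mod P: 218.3 − 7×29.53 = 11.59 d into the current lunation.
Phase angle: θ = 360°·(11.59 d)/(29.53 d) = 141.3°.
cos 141.3° = (-0.780), so f = (1 − (-0.780))/2 = 0.890, so 89%.

89%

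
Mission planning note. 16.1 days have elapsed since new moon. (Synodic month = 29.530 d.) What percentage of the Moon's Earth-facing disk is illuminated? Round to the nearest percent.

98%

Phase angle: θ = 360°·(16.1 d)/(29.530 d) = 196.3°.
Illuminated fraction = (1 − cos 196.3°)/2 = (1 − (-0.960))/2 ≈ 0.980, so 98%.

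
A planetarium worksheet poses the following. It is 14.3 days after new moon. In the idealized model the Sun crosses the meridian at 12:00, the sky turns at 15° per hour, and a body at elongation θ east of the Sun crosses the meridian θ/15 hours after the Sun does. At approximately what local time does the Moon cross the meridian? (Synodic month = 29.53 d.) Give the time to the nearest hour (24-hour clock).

Elongation θ = 360° × 14.3/29.53 ≈ 174.3°.
The Moon trails the Sun by θ/15 = 174.3/15 ≈ 11.62 hours.
12:00 + 11.62 h ≈ 23:37 → 00:00 to the nearest hour.

00:00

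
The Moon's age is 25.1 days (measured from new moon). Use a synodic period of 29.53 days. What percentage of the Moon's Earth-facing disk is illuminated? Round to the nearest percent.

21%

Phase angle: θ = 360°·(25.1 d)/(29.53 d) = 306.0°.
cos 306.0° = 0.588, so f = (1 − 0.588)/2 = 0.206, so 21%.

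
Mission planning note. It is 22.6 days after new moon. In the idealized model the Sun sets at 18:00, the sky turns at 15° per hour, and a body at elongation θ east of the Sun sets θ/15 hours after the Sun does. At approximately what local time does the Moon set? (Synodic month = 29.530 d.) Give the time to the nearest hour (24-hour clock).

12:00

Elongation θ = 360° × 22.6/29.530 ≈ 275.5°.
Delay after the Sun = 275.5° / (15°/h) ≈ 18.37 h.
18:00 + 18.37 h ≈ 12:22 → 12:00 to the nearest hour.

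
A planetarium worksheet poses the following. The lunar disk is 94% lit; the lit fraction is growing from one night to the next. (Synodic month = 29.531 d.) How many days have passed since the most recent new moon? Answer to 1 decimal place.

cos θ = 1 − 2f = -0.880, giving a principal value of 151.6°.
Before full moon the principal value applies: θ = 151.6°.
At 360°/29.531 d per day, 151.6° corresponds to 12.44 days.

12.4 days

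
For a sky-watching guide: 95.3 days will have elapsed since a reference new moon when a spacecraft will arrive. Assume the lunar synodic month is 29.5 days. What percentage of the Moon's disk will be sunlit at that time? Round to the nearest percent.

Reduce mod P: 95.3 − 3×29.5 = 6.80 d into the current lunation.
The Moon has covered 6.80/29.5 of its cycle, so θ ≈ 360° × 6.80/29.5 = 83.0°.
cos 83.0° = 0.122, so f = (1 − 0.122)/2 = 0.439, so 44%.

44%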